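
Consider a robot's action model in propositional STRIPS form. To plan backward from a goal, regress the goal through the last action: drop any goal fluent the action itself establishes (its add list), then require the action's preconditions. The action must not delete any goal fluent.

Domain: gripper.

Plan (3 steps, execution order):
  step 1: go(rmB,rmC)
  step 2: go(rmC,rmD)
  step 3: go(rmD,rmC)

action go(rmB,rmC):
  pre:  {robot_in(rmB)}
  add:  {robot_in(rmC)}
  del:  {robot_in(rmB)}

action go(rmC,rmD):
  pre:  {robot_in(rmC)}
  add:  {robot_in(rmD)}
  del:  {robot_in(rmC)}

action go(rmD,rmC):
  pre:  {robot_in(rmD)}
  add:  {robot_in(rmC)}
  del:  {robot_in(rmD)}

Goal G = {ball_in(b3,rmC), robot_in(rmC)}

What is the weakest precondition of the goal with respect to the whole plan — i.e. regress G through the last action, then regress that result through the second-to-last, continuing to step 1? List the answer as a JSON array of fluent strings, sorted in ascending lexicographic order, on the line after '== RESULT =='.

Regress step by step:
  through step 3 (go(rmD,rmC)): drop {robot_in(rmC)}, keep {ball_in(b3,rmC)}, require {robot_in(rmD)}
    → {ball_in(b3,rmC), robot_in(rmD)}
  through step 2 (go(rmC,rmD)): drop {robot_in(rmD)}, keep {ball_in(b3,rmC)}, require {robot_in(rmC)}
    → {ball_in(b3,rmC), robot_in(rmC)}
  through step 1 (go(rmB,rmC)): drop {robot_in(rmC)}, keep {ball_in(b3,rmC)}, require {robot_in(rmB)}
    → {ball_in(b3,rmC), robot_in(rmB)}

== RESULT ==
["ball_in(b3,rmC)", "robot_in(rmB)"]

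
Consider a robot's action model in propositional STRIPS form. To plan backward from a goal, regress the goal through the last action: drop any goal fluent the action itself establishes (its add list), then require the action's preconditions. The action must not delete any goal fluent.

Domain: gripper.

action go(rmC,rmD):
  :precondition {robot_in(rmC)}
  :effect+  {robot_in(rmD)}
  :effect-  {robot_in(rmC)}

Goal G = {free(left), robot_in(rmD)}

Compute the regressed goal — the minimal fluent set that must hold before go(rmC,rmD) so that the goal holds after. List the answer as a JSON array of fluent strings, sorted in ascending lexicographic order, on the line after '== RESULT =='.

Compute (G \ add) ∪ pre:
  G ∩ del = {}  (empty — regression defined)
  G \ add = {free(left), robot_in(rmD)} \ {robot_in(rmD)} = {free(left)}
  ∪ pre   = {free(left)} ∪ {robot_in(rmC)}
          = {free(left), robot_in(rmC)}

== RESULT ==
["free(left)", "robot_in(rmC)"]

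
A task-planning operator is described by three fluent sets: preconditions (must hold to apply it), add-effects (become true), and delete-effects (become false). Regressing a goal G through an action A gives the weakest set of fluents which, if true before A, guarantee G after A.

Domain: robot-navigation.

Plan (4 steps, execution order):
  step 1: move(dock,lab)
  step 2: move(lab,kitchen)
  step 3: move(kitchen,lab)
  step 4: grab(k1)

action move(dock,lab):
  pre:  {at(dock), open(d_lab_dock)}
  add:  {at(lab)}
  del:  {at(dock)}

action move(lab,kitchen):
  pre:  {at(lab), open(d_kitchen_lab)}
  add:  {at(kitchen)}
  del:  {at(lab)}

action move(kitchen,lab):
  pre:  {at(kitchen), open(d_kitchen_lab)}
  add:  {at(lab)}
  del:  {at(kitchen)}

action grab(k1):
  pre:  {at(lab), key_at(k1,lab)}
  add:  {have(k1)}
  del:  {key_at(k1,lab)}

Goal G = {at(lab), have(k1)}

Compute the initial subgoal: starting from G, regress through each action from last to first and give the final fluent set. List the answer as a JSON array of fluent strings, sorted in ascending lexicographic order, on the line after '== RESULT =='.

Work backward from the goal:
  through step 4 (grab(k1)): drop {have(k1)}, keep {at(lab)}, require {at(lab), key_at(k1,lab)}
    → {at(lab), key_at(k1,lab)}
  through step 3 (move(kitchen,lab)): drop {at(lab)}, keep {key_at(k1,lab)}, require {at(kitchen), open(d_kitchen_lab)}
    → {at(kitchen), key_at(k1,lab), open(d_kitchen_lab)}
  through step 2 (move(lab,kitchen)): drop {at(kitchen)}, keep {key_at(k1,lab), open(d_kitchen_lab)}, require {at(lab), open(d_kitchen_lab)}
    → {at(lab), key_at(k1,lab), open(d_kitchen_lab)}
  through step 1 (move(dock,lab)): drop {at(lab)}, keep {key_at(k1,lab), open(d_kitchen_lab)}, require {at(dock), open(d_lab_dock)}
    → {at(dock), key_at(k1,lab), open(d_kitchen_lab), open(d_lab_dock)}

== RESULT ==
["at(dock)", "key_at(k1,lab)", "open(d_kitchen_lab)", "open(d_lab_dock)"]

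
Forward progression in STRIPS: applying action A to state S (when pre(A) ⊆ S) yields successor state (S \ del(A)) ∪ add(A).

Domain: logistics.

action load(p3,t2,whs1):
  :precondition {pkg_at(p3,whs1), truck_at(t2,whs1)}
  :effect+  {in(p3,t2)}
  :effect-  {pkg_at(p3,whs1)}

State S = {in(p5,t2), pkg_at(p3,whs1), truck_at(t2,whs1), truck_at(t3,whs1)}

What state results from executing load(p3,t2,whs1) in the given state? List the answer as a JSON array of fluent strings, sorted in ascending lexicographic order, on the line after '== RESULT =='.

Compute (S \ del) ∪ add:
  pre ⊆ S: {pkg_at(p3,whs1), truck_at(t2,whs1)} ⊆ S  — applicable
  S \ del = {in(p5,t2), truck_at(t2,whs1), truck_at(t3,whs1)}
  ∪ add   = {in(p3,t2), in(p5,t2), truck_at(t2,whs1), truck_at(t3,whs1)}

== RESULT ==
["in(p3,t2)", "in(p5,t2)", "truck_at(t2,whs1)", "truck_at(t3,whs1)"]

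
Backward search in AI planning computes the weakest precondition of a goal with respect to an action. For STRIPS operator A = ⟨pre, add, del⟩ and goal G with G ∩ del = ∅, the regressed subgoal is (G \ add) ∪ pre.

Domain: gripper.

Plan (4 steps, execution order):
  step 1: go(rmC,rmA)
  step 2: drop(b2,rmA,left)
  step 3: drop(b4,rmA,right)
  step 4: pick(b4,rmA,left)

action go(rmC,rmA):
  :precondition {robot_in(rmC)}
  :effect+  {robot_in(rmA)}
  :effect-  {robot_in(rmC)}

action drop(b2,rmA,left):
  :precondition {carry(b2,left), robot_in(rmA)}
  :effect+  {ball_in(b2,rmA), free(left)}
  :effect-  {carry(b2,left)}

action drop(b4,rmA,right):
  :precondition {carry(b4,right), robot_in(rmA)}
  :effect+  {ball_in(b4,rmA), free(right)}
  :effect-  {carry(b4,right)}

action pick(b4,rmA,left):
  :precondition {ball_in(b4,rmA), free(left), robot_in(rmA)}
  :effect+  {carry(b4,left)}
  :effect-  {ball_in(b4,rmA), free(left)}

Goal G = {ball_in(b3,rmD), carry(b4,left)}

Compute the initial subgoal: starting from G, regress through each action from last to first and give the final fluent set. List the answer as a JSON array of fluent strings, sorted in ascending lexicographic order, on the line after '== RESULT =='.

Work backward from the goal:
  through step 4 (pick(b4,rmA,left)): drop {carry(b4,left)}, keep {ball_in(b3,rmD)}, require {ball_in(b4,rmA), free(left), robot_in(rmA)}
    → {ball_in(b3,rmD), ball_in(b4,rmA), free(left), robot_in(rmA)}
  through step 3 (drop(b4,rmA,right)): drop {ball_in(b4,rmA)}, keep {ball_in(b3,rmD), free(left), robot_in(rmA)}, require {carry(b4,right), robot_in(rmA)}
    → {ball_in(b3,rmD), carry(b4,right), free(left), robot_in(rmA)}
  through step 2 (drop(b2,rmA,left)): drop {free(left)}, keep {ball_in(b3,rmD), carry(b4,right), robot_in(rmA)}, require {carry(b2,left), robot_in(rmA)}
    → {ball_in(b3,rmD), carry(b2,left), carry(b4,right), robot_in(rmA)}
  through step 1 (go(rmC,rmA)): drop {robot_in(rmA)}, keep {ball_in(b3,rmD), carry(b2,left), carry(b4,right)}, require {robot_in(rmC)}
    → {ball_in(b3,rmD), carry(b2,left), carry(b4,right), robot_in(rmC)}

== RESULT ==
["ball_in(b3,rmD)", "carry(b2,left)", "carry(b4,right)", "robot_in(rmC)"]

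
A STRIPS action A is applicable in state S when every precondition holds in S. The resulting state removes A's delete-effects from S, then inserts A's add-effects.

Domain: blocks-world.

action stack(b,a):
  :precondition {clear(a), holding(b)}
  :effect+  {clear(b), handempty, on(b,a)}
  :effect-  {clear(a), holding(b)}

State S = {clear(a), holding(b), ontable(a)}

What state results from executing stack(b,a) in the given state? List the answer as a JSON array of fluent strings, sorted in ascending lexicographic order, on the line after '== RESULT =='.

Compute (S \ del) ∪ add:
  pre ⊆ S: {clear(a), holding(b)} ⊆ S  — applicable
  S \ del = {ontable(a)}
  ∪ add   = {clear(b), handempty, on(b,a), ontable(a)}

== RESULT ==
["clear(b)", "handempty", "on(b,a)", "ontable(a)"]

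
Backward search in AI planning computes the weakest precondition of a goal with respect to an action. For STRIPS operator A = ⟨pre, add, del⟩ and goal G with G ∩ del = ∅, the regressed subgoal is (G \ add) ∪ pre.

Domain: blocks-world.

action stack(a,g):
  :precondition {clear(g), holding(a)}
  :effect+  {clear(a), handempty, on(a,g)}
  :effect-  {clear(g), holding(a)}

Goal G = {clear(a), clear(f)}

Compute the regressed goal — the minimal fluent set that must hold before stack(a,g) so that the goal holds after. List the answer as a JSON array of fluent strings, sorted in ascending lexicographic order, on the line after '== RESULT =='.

Regress:
  G ∩ del = {}  (empty — regression defined)
  G \ add = {clear(a), clear(f)} \ {clear(a), handempty, on(a,g)} = {clear(f)}
  ∪ pre   = {clear(f)} ∪ {clear(g), holding(a)}
          = {clear(f), clear(g), holding(a)}

== RESULT ==
["clear(f)", "clear(g)", "holding(a)"]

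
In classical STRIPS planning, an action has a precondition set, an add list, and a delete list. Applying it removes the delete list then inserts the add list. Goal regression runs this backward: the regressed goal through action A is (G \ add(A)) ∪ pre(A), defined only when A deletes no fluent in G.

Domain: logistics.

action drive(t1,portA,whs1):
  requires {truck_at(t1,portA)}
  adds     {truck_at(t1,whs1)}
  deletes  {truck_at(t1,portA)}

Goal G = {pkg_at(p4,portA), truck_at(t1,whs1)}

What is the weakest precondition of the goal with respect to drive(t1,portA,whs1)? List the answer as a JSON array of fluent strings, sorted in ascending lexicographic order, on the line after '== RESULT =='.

Regress:
  G ∩ del = {}  (empty — regression defined)
  G \ add = {pkg_at(p4,portA), truck_at(t1,whs1)} \ {truck_at(t1,whs1)} = {pkg_at(p4,portA)}
  ∪ pre   = {pkg_at(p4,portA)} ∪ {truck_at(t1,portA)}
          = {pkg_at(p4,portA), truck_at(t1,portA)}

== RESULT ==
["pkg_at(p4,portA)", "truck_at(t1,portA)"]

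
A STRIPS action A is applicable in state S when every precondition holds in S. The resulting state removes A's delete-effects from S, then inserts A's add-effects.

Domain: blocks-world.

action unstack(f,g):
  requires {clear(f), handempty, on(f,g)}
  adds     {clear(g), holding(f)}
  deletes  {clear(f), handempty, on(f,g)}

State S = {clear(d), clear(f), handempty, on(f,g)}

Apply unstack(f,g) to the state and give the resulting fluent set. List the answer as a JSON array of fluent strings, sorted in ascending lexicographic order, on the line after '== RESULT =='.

Progress:
  pre ⊆ S: {clear(f), handempty, on(f,g)} ⊆ S  — applicable
  S \ del = {clear(d)}
  ∪ add   = {clear(d), clear(g), holding(f)}

== RESULT ==
["clear(d)", "clear(g)", "holding(f)"]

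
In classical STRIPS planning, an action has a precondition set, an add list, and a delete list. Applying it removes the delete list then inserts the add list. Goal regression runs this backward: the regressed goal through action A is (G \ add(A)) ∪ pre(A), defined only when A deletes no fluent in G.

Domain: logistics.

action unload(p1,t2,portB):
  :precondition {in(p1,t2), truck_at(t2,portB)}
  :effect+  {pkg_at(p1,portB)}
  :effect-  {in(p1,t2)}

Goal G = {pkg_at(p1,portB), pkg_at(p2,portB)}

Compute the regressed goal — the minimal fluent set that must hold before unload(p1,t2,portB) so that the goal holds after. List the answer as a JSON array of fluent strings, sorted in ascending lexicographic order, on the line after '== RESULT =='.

Regress:
  G ∩ del = {}  (empty — regression defined)
  G \ add = {pkg_at(p1,portB), pkg_at(p2,portB)} \ {pkg_at(p1,portB)} = {pkg_at(p2,portB)}
  ∪ pre   = {pkg_at(p2,portB)} ∪ {in(p1,t2), truck_at(t2,portB)}
          = {in(p1,t2), pkg_at(p2,portB), truck_at(t2,portB)}

== RESULT ==
["in(p1,t2)", "pkg_at(p2,portB)", "truck_at(t2,portB)"]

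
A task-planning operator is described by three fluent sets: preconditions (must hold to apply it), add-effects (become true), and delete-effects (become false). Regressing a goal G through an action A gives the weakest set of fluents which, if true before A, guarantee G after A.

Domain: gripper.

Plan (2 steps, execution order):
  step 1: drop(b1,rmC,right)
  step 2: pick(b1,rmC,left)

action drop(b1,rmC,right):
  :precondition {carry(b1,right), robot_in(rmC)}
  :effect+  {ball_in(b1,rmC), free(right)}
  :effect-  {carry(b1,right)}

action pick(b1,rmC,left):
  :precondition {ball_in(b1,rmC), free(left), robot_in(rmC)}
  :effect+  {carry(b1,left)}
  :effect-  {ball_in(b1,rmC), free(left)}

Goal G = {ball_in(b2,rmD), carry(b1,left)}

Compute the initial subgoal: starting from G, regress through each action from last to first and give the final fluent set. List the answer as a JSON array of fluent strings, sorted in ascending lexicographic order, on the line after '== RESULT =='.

Regress step by step:
  through step 2 (pick(b1,rmC,left)): drop {carry(b1,left)}, keep {ball_in(b2,rmD)}, require {ball_in(b1,rmC), free(left), robot_in(rmC)}
    → {ball_in(b1,rmC), ball_in(b2,rmD), free(left), robot_in(rmC)}
  through step 1 (drop(b1,rmC,right)): drop {ball_in(b1,rmC)}, keep {ball_in(b2,rmD), free(left), robot_in(rmC)}, require {carry(b1,right), robot_in(rmC)}
    → {ball_in(b2,rmD), carry(b1,right), free(left), robot_in(rmC)}

== RESULT ==
["ball_in(b2,rmD)", "carry(b1,right)", "free(left)", "robot_in(rmC)"]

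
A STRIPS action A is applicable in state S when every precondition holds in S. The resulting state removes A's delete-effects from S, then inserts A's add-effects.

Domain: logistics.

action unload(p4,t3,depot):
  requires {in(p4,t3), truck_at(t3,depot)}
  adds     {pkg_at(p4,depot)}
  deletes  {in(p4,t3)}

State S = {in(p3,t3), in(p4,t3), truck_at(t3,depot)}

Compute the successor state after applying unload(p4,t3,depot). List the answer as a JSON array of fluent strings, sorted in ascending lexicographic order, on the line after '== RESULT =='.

Compute (S \ del) ∪ add:
  pre ⊆ S: {in(p4,t3), truck_at(t3,depot)} ⊆ S  — applicable
  S \ del = {in(p3,t3), truck_at(t3,depot)}
  ∪ add   = {in(p3,t3), pkg_at(p4,depot), truck_at(t3,depot)}

== RESULT ==
["in(p3,t3)", "pkg_at(p4,depot)", "truck_at(t3,depot)"]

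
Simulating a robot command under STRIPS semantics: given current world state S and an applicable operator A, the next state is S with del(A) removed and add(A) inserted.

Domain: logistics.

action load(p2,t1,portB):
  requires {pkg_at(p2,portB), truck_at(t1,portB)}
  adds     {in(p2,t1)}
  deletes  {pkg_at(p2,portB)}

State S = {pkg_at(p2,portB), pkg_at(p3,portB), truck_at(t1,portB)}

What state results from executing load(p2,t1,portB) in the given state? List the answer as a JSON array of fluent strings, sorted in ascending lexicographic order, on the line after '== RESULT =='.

Progress:
  pre ⊆ S: {pkg_at(p2,portB), truck_at(t1,portB)} ⊆ S  — applicable
  S \ del = {pkg_at(p3,portB), truck_at(t1,portB)}
  ∪ add   = {in(p2,t1), pkg_at(p3,portB), truck_at(t1,portB)}

== RESULT ==
["in(p2,t1)", "pkg_at(p3,portB)", "truck_at(t1,portB)"]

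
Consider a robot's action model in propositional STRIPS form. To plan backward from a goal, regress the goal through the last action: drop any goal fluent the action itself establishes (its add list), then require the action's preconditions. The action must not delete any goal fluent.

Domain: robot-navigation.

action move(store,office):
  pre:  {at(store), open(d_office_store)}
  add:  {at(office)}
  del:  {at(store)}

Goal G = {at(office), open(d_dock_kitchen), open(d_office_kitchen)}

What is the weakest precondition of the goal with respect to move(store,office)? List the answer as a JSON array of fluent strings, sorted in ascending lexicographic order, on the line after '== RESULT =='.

Regress:
  G ∩ del = {}  (empty — regression defined)
  G \ add = {at(office), open(d_dock_kitchen), open(d_office_kitchen)} \ {at(office)} = {open(d_dock_kitchen), open(d_office_kitchen)}
  ∪ pre   = {open(d_dock_kitchen), open(d_office_kitchen)} ∪ {at(store), open(d_office_store)}
          = {at(store), open(d_dock_kitchen), open(d_office_kitchen), open(d_office_store)}

== RESULT ==
["at(store)", "open(d_dock_kitchen)", "open(d_office_kitchen)", "open(d_office_store)"]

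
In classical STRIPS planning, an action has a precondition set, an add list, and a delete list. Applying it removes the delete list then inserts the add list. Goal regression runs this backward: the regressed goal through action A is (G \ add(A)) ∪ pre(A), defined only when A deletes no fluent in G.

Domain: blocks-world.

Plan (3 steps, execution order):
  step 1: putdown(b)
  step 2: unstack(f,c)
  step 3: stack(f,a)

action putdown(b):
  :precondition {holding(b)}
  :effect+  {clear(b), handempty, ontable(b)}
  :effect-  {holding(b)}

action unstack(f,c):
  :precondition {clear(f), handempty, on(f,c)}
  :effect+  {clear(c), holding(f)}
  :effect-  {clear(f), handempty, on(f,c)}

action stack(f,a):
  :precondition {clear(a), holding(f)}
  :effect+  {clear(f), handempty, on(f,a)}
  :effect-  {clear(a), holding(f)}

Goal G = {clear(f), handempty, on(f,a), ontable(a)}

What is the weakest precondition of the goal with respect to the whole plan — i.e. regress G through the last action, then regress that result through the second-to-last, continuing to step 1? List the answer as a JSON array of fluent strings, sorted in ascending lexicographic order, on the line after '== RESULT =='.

Work backward from the goal:
  through step 3 (stack(f,a)): drop {clear(f), handempty, on(f,a)}, keep {ontable(a)}, require {clear(a), holding(f)}
    → {clear(a), holding(f), ontable(a)}
  through step 2 (unstack(f,c)): drop {holding(f)}, keep {clear(a), ontable(a)}, require {clear(f), handempty, on(f,c)}
    → {clear(a), clear(f), handempty, on(f,c), ontable(a)}
  through step 1 (putdown(b)): drop {handempty}, keep {clear(a), clear(f), on(f,c), ontable(a)}, require {holding(b)}
    → {clear(a), clear(f), holding(b), on(f,c), ontable(a)}

== RESULT ==
["clear(a)", "clear(f)", "holding(b)", "on(f,c)", "ontable(a)"]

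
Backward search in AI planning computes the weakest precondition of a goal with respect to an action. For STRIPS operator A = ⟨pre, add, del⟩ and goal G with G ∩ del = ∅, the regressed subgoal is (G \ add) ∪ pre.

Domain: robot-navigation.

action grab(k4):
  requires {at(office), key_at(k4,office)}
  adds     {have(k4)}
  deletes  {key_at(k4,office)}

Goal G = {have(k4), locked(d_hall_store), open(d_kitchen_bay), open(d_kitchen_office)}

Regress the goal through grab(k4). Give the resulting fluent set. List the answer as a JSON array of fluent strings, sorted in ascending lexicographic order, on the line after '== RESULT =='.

Regress:
  G ∩ del = {}  (empty — regression defined)
  G \ add = {have(k4), locked(d_hall_store), open(d_kitchen_bay), open(d_kitchen_office)} \ {have(k4)} = {locked(d_hall_store), open(d_kitchen_bay), open(d_kitchen_office)}
  ∪ pre   = {locked(d_hall_store), open(d_kitchen_bay), open(d_kitchen_office)} ∪ {at(office), key_at(k4,office)}
          = {at(office), key_at(k4,office), locked(d_hall_store), open(d_kitchen_bay), open(d_kitchen_office)}

== RESULT ==
["at(office)", "key_at(k4,office)", "locked(d_hall_store)", "open(d_kitchen_bay)", "open(d_kitchen_office)"]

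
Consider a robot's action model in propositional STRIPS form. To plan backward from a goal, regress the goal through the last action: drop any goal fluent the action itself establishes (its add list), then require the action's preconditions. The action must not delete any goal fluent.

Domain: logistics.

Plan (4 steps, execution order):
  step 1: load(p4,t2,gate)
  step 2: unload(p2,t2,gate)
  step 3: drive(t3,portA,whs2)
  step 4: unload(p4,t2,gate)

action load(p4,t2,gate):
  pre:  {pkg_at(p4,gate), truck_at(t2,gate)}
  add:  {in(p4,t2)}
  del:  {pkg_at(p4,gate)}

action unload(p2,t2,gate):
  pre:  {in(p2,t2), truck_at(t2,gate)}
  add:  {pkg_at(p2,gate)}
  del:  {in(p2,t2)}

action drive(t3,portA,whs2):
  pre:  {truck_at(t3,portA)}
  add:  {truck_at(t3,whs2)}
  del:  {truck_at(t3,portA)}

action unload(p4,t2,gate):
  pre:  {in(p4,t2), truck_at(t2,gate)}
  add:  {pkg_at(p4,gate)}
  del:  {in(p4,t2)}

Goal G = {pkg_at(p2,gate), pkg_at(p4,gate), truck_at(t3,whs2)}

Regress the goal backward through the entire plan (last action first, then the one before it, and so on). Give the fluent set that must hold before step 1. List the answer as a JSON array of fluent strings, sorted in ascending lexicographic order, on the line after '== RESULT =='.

Work backward from the goal:
  through step 4 (unload(p4,t2,gate)): drop {pkg_at(p4,gate)}, keep {pkg_at(p2,gate), truck_at(t3,whs2)}, require {in(p4,t2), truck_at(t2,gate)}
    → {in(p4,t2), pkg_at(p2,gate), truck_at(t2,gate), truck_at(t3,whs2)}
  through step 3 (drive(t3,portA,whs2)): drop {truck_at(t3,whs2)}, keep {in(p4,t2), pkg_at(p2,gate), truck_at(t2,gate)}, require {truck_at(t3,portA)}
    → {in(p4,t2), pkg_at(p2,gate), truck_at(t2,gate), truck_at(t3,portA)}
  through step 2 (unload(p2,t2,gate)): drop {pkg_at(p2,gate)}, keep {in(p4,t2), truck_at(t2,gate), truck_at(t3,portA)}, require {in(p2,t2), truck_at(t2,gate)}
    → {in(p2,t2), in(p4,t2), truck_at(t2,gate), truck_at(t3,portA)}
  through step 1 (load(p4,t2,gate)): drop {in(p4,t2)}, keep {in(p2,t2), truck_at(t2,gate), truck_at(t3,portA)}, require {pkg_at(p4,gate), truck_at(t2,gate)}
    → {in(p2,t2), pkg_at(p4,gate), truck_at(t2,gate), truck_at(t3,portA)}

== RESULT ==
["in(p2,t2)", "pkg_at(p4,gate)", "truck_at(t2,gate)", "truck_at(t3,portA)"]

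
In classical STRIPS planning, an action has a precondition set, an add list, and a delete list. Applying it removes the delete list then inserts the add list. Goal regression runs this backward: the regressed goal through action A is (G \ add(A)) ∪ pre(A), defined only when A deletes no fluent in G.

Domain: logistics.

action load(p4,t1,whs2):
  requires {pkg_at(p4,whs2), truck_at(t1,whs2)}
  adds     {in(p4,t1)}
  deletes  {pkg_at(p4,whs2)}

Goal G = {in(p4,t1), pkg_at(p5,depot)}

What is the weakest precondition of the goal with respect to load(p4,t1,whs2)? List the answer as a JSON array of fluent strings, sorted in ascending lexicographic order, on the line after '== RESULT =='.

Compute (G \ add) ∪ pre:
  G ∩ del = {}  (empty — regression defined)
  G \ add = {in(p4,t1), pkg_at(p5,depot)} \ {in(p4,t1)} = {pkg_at(p5,depot)}
  ∪ pre   = {pkg_at(p5,depot)} ∪ {pkg_at(p4,whs2), truck_at(t1,whs2)}
          = {pkg_at(p4,whs2), pkg_at(p5,depot), truck_at(t1,whs2)}

== RESULT ==
["pkg_at(p4,whs2)", "pkg_at(p5,depot)", "truck_at(t1,whs2)"]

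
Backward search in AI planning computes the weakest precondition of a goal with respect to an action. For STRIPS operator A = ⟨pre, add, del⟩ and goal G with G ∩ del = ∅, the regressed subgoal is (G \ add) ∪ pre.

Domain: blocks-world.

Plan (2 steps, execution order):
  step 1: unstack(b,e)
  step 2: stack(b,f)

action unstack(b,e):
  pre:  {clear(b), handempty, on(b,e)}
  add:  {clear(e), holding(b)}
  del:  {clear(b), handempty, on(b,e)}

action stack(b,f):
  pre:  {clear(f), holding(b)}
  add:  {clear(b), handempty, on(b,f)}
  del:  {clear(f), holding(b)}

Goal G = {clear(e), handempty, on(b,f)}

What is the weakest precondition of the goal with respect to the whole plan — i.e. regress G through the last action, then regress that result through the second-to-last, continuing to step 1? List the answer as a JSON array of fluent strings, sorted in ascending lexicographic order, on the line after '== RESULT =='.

Work backward from the goal:
  through step 2 (stack(b,f)): drop {handempty, on(b,f)}, keep {clear(e)}, require {clear(f), holding(b)}
    → {clear(e), clear(f), holding(b)}
  through step 1 (unstack(b,e)): drop {clear(e), holding(b)}, keep {clear(f)}, require {clear(b), handempty, on(b,e)}
    → {clear(b), clear(f), handempty, on(b,e)}

== RESULT ==
["clear(b)", "clear(f)", "handempty", "on(b,e)"]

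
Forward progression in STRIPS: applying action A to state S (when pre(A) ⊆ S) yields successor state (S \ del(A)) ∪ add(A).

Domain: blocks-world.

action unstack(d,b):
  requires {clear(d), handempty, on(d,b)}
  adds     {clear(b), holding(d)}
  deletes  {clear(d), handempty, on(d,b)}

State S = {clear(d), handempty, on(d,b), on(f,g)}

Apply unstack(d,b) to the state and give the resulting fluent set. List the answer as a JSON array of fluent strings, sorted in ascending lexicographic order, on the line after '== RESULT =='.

Compute (S \ del) ∪ add:
  pre ⊆ S: {clear(d), handempty, on(d,b)} ⊆ S  — applicable
  S \ del = {on(f,g)}
  ∪ add   = {clear(b), holding(d), on(f,g)}

== RESULT ==
["clear(b)", "holding(d)", "on(f,g)"]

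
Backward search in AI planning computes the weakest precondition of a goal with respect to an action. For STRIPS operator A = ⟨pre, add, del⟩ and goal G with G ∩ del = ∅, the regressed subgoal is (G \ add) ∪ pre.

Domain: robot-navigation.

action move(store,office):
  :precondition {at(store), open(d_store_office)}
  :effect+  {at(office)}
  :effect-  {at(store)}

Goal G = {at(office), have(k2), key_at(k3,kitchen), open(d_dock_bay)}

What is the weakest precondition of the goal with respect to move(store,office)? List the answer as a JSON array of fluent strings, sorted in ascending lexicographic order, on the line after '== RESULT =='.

Regress:
  G ∩ del = {}  (empty — regression defined)
  G \ add = {at(office), have(k2), key_at(k3,kitchen), open(d_dock_bay)} \ {at(office)} = {have(k2), key_at(k3,kitchen), open(d_dock_bay)}
  ∪ pre   = {have(k2), key_at(k3,kitchen), open(d_dock_bay)} ∪ {at(store), open(d_store_office)}
          = {at(store), have(k2), key_at(k3,kitchen), open(d_dock_bay), open(d_store_office)}

== RESULT ==
["at(store)", "have(k2)", "key_at(k3,kitchen)", "open(d_dock_bay)", "open(d_store_office)"]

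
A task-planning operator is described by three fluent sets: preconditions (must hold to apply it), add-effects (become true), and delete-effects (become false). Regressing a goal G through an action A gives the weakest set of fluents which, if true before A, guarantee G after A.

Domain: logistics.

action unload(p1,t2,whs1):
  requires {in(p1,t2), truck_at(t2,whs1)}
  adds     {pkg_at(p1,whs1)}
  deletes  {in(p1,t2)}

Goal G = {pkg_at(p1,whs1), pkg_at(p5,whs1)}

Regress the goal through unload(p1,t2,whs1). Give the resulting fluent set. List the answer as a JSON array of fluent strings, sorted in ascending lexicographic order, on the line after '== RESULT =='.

Regress:
  G ∩ del = {}  (empty — regression defined)
  G \ add = {pkg_at(p1,whs1), pkg_at(p5,whs1)} \ {pkg_at(p1,whs1)} = {pkg_at(p5,whs1)}
  ∪ pre   = {pkg_at(p5,whs1)} ∪ {in(p1,t2), truck_at(t2,whs1)}
          = {in(p1,t2), pkg_at(p5,whs1), truck_at(t2,whs1)}

== RESULT ==
["in(p1,t2)", "pkg_at(p5,whs1)", "truck_at(t2,whs1)"]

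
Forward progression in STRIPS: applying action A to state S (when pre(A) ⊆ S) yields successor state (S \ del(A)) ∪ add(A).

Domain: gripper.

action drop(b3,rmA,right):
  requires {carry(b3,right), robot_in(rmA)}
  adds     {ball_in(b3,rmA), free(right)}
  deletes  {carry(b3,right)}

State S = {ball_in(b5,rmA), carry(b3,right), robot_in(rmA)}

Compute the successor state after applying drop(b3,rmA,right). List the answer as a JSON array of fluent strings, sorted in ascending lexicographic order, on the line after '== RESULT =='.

Compute (S \ del) ∪ add:
  pre ⊆ S: {carry(b3,right), robot_in(rmA)} ⊆ S  — applicable
  S \ del = {ball_in(b5,rmA), robot_in(rmA)}
  ∪ add   = {ball_in(b3,rmA), ball_in(b5,rmA), free(right), robot_in(rmA)}

== RESULT ==
["ball_in(b3,rmA)", "ball_in(b5,rmA)", "free(right)", "robot_in(rmA)"]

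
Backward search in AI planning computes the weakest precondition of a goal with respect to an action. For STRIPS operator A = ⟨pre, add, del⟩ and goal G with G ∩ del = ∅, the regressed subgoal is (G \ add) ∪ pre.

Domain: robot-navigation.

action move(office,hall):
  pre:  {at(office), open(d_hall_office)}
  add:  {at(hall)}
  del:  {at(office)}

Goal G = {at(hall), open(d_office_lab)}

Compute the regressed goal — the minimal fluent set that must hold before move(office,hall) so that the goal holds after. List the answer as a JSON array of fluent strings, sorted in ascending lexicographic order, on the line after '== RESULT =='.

Regress:
  G ∩ del = {}  (empty — regression defined)
  G \ add = {at(hall), open(d_office_lab)} \ {at(hall)} = {open(d_office_lab)}
  ∪ pre   = {open(d_office_lab)} ∪ {at(office), open(d_hall_office)}
          = {at(office), open(d_hall_office), open(d_office_lab)}

== RESULT ==
["at(office)", "open(d_hall_office)", "open(d_office_lab)"]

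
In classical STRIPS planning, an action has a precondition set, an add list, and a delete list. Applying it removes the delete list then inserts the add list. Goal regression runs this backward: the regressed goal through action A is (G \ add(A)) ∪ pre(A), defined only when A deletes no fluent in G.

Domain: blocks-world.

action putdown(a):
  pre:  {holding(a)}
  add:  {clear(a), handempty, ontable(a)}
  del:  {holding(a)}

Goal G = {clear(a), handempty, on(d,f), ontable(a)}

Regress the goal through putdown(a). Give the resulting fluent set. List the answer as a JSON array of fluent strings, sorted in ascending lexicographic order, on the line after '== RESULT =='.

Compute (G \ add) ∪ pre:
  G ∩ del = {}  (empty — regression defined)
  G \ add = {clear(a), handempty, on(d,f), ontable(a)} \ {clear(a), handempty, ontable(a)} = {on(d,f)}
  ∪ pre   = {on(d,f)} ∪ {holding(a)}
          = {holding(a), on(d,f)}

== RESULT ==
["holding(a)", "on(d,f)"]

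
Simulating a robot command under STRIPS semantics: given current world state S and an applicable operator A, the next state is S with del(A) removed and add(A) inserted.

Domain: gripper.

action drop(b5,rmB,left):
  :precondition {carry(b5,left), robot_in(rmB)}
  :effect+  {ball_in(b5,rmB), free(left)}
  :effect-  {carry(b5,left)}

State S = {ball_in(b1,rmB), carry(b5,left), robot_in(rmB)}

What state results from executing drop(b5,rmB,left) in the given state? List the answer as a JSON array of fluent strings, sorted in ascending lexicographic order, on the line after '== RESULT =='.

Compute (S \ del) ∪ add:
  pre ⊆ S: {carry(b5,left), robot_in(rmB)} ⊆ S  — applicable
  S \ del = {ball_in(b1,rmB), robot_in(rmB)}
  ∪ add   = {ball_in(b1,rmB), ball_in(b5,rmB), free(left), robot_in(rmB)}

== RESULT ==
["ball_in(b1,rmB)", "ball_in(b5,rmB)", "free(left)", "robot_in(rmB)"]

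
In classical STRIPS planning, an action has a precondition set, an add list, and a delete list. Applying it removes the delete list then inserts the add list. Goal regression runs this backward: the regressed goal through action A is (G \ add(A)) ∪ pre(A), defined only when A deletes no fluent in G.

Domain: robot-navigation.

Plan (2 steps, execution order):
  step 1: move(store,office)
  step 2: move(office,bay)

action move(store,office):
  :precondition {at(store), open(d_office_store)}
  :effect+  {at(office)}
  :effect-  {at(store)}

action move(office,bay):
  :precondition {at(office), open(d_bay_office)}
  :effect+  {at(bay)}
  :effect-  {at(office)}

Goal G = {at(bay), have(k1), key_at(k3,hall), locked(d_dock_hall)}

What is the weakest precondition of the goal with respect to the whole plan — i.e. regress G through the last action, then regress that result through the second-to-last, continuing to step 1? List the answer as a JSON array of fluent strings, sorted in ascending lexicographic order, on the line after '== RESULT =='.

Regress step by step:
  through step 2 (move(office,bay)): drop {at(bay)}, keep {have(k1), key_at(k3,hall), locked(d_dock_hall)}, require {at(office), open(d_bay_office)}
    → {at(office), have(k1), key_at(k3,hall), locked(d_dock_hall), open(d_bay_office)}
  through step 1 (move(store,office)): drop {at(office)}, keep {have(k1), key_at(k3,hall), locked(d_dock_hall), open(d_bay_office)}, require {at(store), open(d_office_store)}
    → {at(store), have(k1), key_at(k3,hall), locked(d_dock_hall), open(d_bay_office), open(d_office_store)}

== RESULT ==
["at(store)", "have(k1)", "key_at(k3,hall)", "locked(d_dock_hall)", "open(d_bay_office)", "open(d_office_store)"]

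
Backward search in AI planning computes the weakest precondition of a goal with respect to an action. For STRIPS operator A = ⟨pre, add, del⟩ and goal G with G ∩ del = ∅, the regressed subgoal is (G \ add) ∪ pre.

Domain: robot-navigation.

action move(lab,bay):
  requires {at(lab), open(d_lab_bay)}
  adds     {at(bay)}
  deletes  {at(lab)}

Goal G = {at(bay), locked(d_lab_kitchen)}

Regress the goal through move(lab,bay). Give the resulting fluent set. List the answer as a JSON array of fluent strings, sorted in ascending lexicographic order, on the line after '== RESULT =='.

Compute (G \ add) ∪ pre:
  G ∩ del = {}  (empty — regression defined)
  G \ add = {at(bay), locked(d_lab_kitchen)} \ {at(bay)} = {locked(d_lab_kitchen)}
  ∪ pre   = {locked(d_lab_kitchen)} ∪ {at(lab), open(d_lab_bay)}
          = {at(lab), locked(d_lab_kitchen), open(d_lab_bay)}

== RESULT ==
["at(lab)", "locked(d_lab_kitchen)", "open(d_lab_bay)"]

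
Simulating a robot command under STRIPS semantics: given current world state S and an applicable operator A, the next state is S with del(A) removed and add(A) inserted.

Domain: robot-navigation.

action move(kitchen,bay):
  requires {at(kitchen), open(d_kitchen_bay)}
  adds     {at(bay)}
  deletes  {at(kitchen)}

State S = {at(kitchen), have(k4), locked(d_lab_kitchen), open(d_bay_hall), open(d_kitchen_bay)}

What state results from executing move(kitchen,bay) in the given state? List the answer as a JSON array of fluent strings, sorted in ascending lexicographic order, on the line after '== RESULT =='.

Progress:
  pre ⊆ S: {at(kitchen), open(d_kitchen_bay)} ⊆ S  — applicable
  S \ del = {have(k4), locked(d_lab_kitchen), open(d_bay_hall), open(d_kitchen_bay)}
  ∪ add   = {at(bay), have(k4), locked(d_lab_kitchen), open(d_bay_hall), open(d_kitchen_bay)}

== RESULT ==
["at(bay)", "have(k4)", "locked(d_lab_kitchen)", "open(d_bay_hall)", "open(d_kitchen_bay)"]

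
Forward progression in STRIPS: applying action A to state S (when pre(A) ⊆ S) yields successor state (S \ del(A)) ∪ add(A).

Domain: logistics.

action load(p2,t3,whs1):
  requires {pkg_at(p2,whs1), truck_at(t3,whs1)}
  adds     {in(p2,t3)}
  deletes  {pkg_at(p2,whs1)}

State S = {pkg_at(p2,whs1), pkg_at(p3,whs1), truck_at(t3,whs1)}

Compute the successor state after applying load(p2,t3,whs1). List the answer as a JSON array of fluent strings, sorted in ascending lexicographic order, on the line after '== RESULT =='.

Compute (S \ del) ∪ add:
  pre ⊆ S: {pkg_at(p2,whs1), truck_at(t3,whs1)} ⊆ S  — applicable
  S \ del = {pkg_at(p3,whs1), truck_at(t3,whs1)}
  ∪ add   = {in(p2,t3), pkg_at(p3,whs1), truck_at(t3,whs1)}

== RESULT ==
["in(p2,t3)", "pkg_at(p3,whs1)", "truck_at(t3,whs1)"]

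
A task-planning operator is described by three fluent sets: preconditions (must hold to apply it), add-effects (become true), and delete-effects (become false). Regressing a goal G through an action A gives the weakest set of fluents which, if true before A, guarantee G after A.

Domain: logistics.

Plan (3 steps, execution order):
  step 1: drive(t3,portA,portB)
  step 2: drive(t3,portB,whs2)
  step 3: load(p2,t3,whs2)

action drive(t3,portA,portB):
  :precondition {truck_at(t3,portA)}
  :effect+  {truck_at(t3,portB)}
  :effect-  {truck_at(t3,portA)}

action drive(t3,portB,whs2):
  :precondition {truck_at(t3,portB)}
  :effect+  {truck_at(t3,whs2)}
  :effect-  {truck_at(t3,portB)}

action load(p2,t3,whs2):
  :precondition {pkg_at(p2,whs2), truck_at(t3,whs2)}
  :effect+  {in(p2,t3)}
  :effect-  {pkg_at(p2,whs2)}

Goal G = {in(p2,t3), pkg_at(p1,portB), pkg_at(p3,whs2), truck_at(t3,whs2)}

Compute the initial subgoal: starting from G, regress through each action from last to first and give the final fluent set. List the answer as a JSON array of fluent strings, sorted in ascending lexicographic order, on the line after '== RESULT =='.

Work backward from the goal:
  through step 3 (load(p2,t3,whs2)): drop {in(p2,t3)}, keep {pkg_at(p1,portB), pkg_at(p3,whs2), truck_at(t3,whs2)}, require {pkg_at(p2,whs2), truck_at(t3,whs2)}
    → {pkg_at(p1,portB), pkg_at(p2,whs2), pkg_at(p3,whs2), truck_at(t3,whs2)}
  through step 2 (drive(t3,portB,whs2)): drop {truck_at(t3,whs2)}, keep {pkg_at(p1,portB), pkg_at(p2,whs2), pkg_at(p3,whs2)}, require {truck_at(t3,portB)}
    → {pkg_at(p1,portB), pkg_at(p2,whs2), pkg_at(p3,whs2), truck_at(t3,portB)}
  through step 1 (drive(t3,portA,portB)): drop {truck_at(t3,portB)}, keep {pkg_at(p1,portB), pkg_at(p2,whs2), pkg_at(p3,whs2)}, require {truck_at(t3,portA)}
    → {pkg_at(p1,portB), pkg_at(p2,whs2), pkg_at(p3,whs2), truck_at(t3,portA)}

== RESULT ==
["pkg_at(p1,portB)", "pkg_at(p2,whs2)", "pkg_at(p3,whs2)", "truck_at(t3,portA)"]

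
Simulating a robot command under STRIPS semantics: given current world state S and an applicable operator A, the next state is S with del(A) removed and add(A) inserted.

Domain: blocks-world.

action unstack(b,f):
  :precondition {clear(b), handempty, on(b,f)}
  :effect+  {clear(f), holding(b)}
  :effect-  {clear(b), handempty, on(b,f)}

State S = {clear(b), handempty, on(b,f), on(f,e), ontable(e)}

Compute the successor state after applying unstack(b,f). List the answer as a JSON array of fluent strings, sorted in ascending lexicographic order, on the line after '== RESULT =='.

Compute (S \ del) ∪ add:
  pre ⊆ S: {clear(b), handempty, on(b,f)} ⊆ S  — applicable
  S \ del = {on(f,e), ontable(e)}
  ∪ add   = {clear(f), holding(b), on(f,e), ontable(e)}

== RESULT ==
["clear(f)", "holding(b)", "on(f,e)", "ontable(e)"]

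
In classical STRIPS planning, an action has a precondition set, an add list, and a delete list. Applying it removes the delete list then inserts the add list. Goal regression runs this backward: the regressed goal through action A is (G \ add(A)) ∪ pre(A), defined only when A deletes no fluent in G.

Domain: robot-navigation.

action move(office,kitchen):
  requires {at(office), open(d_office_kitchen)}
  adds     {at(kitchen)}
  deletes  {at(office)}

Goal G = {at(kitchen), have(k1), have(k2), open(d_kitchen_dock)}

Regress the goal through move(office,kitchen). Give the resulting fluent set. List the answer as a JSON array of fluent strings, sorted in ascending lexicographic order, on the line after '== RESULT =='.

Regress:
  G ∩ del = {}  (empty — regression defined)
  G \ add = {at(kitchen), have(k1), have(k2), open(d_kitchen_dock)} \ {at(kitchen)} = {have(k1), have(k2), open(d_kitchen_dock)}
  ∪ pre   = {have(k1), have(k2), open(d_kitchen_dock)} ∪ {at(office), open(d_office_kitchen)}
          = {at(office), have(k1), have(k2), open(d_kitchen_dock), open(d_office_kitchen)}

== RESULT ==
["at(office)", "have(k1)", "have(k2)", "open(d_kitchen_dock)", "open(d_office_kitchen)"]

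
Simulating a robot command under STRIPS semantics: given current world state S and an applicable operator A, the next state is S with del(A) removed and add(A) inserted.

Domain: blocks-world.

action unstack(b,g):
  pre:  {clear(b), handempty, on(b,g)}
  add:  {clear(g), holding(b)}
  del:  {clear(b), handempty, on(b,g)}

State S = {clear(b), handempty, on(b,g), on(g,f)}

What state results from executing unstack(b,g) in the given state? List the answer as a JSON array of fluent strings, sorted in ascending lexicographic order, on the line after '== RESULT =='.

Progress:
  pre ⊆ S: {clear(b), handempty, on(b,g)} ⊆ S  — applicable
  S \ del = {on(g,f)}
  ∪ add   = {clear(g), holding(b), on(g,f)}

== RESULT ==
["clear(g)", "holding(b)", "on(g,f)"]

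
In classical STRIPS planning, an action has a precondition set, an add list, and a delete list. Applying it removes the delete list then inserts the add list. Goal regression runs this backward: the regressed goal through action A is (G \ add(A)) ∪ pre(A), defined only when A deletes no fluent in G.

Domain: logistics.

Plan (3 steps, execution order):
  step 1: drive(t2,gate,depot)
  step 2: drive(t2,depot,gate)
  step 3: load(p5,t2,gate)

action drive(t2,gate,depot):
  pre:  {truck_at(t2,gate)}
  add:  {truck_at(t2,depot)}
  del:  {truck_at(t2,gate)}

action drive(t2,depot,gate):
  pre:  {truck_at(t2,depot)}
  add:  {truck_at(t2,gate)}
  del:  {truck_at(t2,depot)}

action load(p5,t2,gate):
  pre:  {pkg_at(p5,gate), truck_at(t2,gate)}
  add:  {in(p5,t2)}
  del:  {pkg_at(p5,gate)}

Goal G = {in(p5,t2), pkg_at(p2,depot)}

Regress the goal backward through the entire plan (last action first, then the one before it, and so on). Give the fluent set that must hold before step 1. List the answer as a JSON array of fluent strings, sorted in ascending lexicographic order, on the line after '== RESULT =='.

Regress step by step:
  through step 3 (load(p5,t2,gate)): drop {in(p5,t2)}, keep {pkg_at(p2,depot)}, require {pkg_at(p5,gate), truck_at(t2,gate)}
    → {pkg_at(p2,depot), pkg_at(p5,gate), truck_at(t2,gate)}
  through step 2 (drive(t2,depot,gate)): drop {truck_at(t2,gate)}, keep {pkg_at(p2,depot), pkg_at(p5,gate)}, require {truck_at(t2,depot)}
    → {pkg_at(p2,depot), pkg_at(p5,gate), truck_at(t2,depot)}
  through step 1 (drive(t2,gate,depot)): drop {truck_at(t2,depot)}, keep {pkg_at(p2,depot), pkg_at(p5,gate)}, require {truck_at(t2,gate)}
    → {pkg_at(p2,depot), pkg_at(p5,gate), truck_at(t2,gate)}

== RESULT ==
["pkg_at(p2,depot)", "pkg_at(p5,gate)", "truck_at(t2,gate)"]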